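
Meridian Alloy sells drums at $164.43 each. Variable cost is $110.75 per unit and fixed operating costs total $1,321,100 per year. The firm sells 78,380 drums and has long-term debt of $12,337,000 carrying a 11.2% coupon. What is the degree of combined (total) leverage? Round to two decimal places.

2.80

Contribution at this volume is 78,380 × $53.68 = $4,207,438.40.
Subtracting fixed costs: EBIT = $4,207,438.40 − $1,321,100 = $2,886,338.40. Interest = $1,381,744.00, so EBIT − I = $1,504,594.40.
Degree of total leverage = total CM / (EBIT − interest) = $4,207,438.40 / $1,504,594.40 = 2.7964.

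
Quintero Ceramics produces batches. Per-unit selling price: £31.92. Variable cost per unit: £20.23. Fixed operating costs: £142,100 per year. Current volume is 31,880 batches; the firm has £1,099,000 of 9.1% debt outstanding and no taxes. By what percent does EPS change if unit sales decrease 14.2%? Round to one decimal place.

-40.5%

Total contribution margin = 31,880 × £11.69 = £372,677.20.
Operating income = contribution − fixed costs = £372,677.20 − £142,100 = £230,577.20.
Interest = £100,009.00, so EBIT − I = £130,568.20.
DCL = total CM / (EBIT − I) = £372,677.20 / £130,568.20 = 2.8543.
%ΔEPS = DCL × %ΔSales = 2.8543 × -14.2% = -40.5%.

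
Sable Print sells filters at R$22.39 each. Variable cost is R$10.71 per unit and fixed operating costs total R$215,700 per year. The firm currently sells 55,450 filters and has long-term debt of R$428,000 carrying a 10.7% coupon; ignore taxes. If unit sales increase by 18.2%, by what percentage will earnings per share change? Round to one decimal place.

+30.5%

Total contribution margin = 55,450 × R$11.68 = R$647,656.00.
Operating income = contribution − fixed costs = R$647,656.00 − R$215,700 = R$431,956.00.
Interest = R$45,796.00, so EBIT − I = R$386,160.00.
DCL = total CM / (EBIT − I) = R$647,656.00 / R$386,160.00 = 1.6772.
%ΔEPS = DCL × %ΔSales = 1.6772 × +18.2% = +30.5%.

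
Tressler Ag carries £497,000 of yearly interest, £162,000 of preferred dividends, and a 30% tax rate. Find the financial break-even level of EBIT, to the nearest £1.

£728,429

Grossing the preferred dividend up to pre-tax terms: £162,000 / (1 − 0.30) = £231,428.57.
EPS = 0 when EBIT covers interest plus the pre-tax preferred burden: £497,000 + £231,428.57 = £728,428.57.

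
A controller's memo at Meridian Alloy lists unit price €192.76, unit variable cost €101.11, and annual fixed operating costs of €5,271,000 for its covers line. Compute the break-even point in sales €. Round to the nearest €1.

CM per unit = €192.76 − €101.11 = €91.65; CM ratio = €91.65 / €192.76 = 0.4755.
Break-even sales = FC ÷ CM ratio = €5,271,000 × €192.76 / €91.65 = €11,086,066.

€11,086,066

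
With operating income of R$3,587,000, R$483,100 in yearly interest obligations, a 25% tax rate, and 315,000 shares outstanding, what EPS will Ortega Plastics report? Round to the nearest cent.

Pre-tax income = R$3,587,000 − R$483,100.00 = R$3,103,900.00.
After tax at 25%: net income = R$3,103,900.00 × 0.75 = R$2,327,925.00.
Per share: R$2,327,925.00 / 315,000 shares = R$7.39.

R$7.39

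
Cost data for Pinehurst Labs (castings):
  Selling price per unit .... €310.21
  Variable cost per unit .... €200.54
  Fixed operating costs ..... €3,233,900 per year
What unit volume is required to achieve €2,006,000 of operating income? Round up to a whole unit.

47,779 castings

Contribution margin per unit = €310.21 − €200.54 = €109.67.
Required volume = (fixed costs + target profit) ÷ CM = (€3,233,900 + €2,006,000) ÷ €109.67 = 47,778.79, so 47,779 castings.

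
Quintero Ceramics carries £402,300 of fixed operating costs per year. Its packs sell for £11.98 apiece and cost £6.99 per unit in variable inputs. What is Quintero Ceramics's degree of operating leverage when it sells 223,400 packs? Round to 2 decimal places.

1.56

At 223,400 units, contribution = 223,400 × £4.99 = £1,114,766.00.
Subtracting fixed costs: EBIT = £1,114,766.00 − £402,300 = £712,466.00.
Degree of operating leverage = £1,114,766.00 / £712,466.00 = 1.5647.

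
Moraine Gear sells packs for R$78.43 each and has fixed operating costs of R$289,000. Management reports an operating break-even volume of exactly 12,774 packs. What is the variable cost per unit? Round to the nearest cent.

Contribution per unit must be FC / Q = R$289,000 / 12,774 = R$22.6241.
Variable cost per unit = R$78.43 − R$22.6241 = R$55.81.

R$55.81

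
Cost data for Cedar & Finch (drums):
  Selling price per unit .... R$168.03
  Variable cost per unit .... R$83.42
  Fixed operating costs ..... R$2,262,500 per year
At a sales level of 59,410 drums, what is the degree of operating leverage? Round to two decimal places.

Total contribution margin = 59,410 × R$84.61 = R$5,026,680.10.
Operating income = contribution − fixed costs = R$5,026,680.10 − R$2,262,500 = R$2,764,180.10.
DOL = contribution ÷ EBIT = R$5,026,680.10 ÷ R$2,764,180.10 = 1.8185.

1.82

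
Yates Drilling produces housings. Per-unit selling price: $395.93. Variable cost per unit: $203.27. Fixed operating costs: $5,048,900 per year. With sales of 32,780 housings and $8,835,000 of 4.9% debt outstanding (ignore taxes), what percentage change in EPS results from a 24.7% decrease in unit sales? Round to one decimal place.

At 32,780 units, contribution = 32,780 × $192.66 = $6,315,394.80.
EBIT = $6,315,394.80 − $5,048,900 = $1,266,494.80.
After interest of $432,915.00, pre-tax earnings = $833,579.80.
DCL = total CM / (EBIT − I) = $6,315,394.80 / $833,579.80 = 7.5762.
%ΔEPS = DCL × %ΔSales = 7.5762 × -24.7% = -187.1%.

-187.1%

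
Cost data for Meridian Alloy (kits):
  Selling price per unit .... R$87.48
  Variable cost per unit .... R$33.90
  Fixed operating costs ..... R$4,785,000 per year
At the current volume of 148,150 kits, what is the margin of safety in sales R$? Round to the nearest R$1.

Each unit contributes R$87.48 − R$33.90 = R$53.58. Break-even units = R$4,785,000 ÷ R$53.58 = 89,305.71; break-even revenue = 89,305.71 × R$87.48 = R$7,812,463.61.
Actual sales revenue = 148,150 × R$87.48 = R$12,960,162.00.
Margin of safety = R$12,960,162.00 − R$7,812,463.61 = R$5,147,698.

R$5,147,698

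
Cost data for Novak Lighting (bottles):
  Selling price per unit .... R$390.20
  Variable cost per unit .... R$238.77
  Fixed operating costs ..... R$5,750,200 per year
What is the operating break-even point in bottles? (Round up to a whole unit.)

37,973 bottles

Unit CM = price − variable cost = R$390.20 − R$238.77 = R$151.43.
Break-even Q = R$5,750,200 / R$151.43 = 37,972.66 → 37,973 bottles.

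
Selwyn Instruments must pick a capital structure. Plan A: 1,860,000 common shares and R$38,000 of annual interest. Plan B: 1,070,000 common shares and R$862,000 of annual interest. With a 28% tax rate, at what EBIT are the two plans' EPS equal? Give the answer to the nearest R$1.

Set EPS_A = EPS_B: (EBIT − R$38,000)(1 − 0.28) ÷ 1,860,000 = (EBIT − R$862,000)(1 − 0.28) ÷ 1,070,000.
The (1 − t) factor cancels: (EBIT − 38,000) × 1,070,000 = (EBIT − 862,000) × 1,860,000.
EBIT × (1,860,000 − 1,070,000) = 862,000 × 1,860,000 − 38,000 × 1,070,000 = 1,562,660,000,000, so EBIT = 1,562,660,000,000 ÷ 790,000 = 1,978,050.63.

R$1,978,051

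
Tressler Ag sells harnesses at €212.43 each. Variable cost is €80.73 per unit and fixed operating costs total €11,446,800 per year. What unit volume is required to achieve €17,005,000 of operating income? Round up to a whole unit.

Unit CM = price − variable cost = €212.43 − €80.73 = €131.70.
Required volume = (fixed costs + target profit) ÷ CM = (€11,446,800 + €17,005,000) ÷ €131.70 = 216,034.93, so 216,035 harnesses.

216,035 harnesses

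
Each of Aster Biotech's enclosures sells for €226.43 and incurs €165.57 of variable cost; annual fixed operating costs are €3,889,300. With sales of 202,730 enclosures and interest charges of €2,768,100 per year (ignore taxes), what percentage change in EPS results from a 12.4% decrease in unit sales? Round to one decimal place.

Total contribution margin = 202,730 × €60.86 = €12,338,147.80.
EBIT = €12,338,147.80 − €3,889,300 = €8,448,847.80.
After interest of €2,768,100.00, pre-tax earnings = €5,680,747.80.
DCL = total CM / (EBIT − I) = €12,338,147.80 / €5,680,747.80 = 2.1719.
EPS therefore changes by 2.1719 × (-12.4%) = -26.9%.

-26.9%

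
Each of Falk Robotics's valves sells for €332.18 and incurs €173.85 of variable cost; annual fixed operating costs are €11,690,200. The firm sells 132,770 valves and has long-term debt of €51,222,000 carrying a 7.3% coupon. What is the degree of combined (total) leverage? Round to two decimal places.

3.76

Total contribution margin = 132,770 × €158.33 = €21,021,474.10.
EBIT = €21,021,474.10 − €11,690,200 = €9,331,274.10. Interest = €3,739,206.00.
DOL = €21,021,474.10 ÷ €9,331,274.10 = 2.2528; DFL = €9,331,274.10 ÷ €5,592,068.10 = 1.6687.
DCL = DOL × DFL = 2.2528 × 1.6687 = 3.7592.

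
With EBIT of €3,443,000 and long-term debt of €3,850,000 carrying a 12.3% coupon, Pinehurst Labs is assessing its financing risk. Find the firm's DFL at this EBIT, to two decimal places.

1.16

Annual interest charges come to €473,550.00.
DFL = EBIT ÷ (EBIT − I) = €3,443,000 ÷ (€3,443,000 − €473,550.00) = €3,443,000 ÷ €2,969,450.00 = 1.1595.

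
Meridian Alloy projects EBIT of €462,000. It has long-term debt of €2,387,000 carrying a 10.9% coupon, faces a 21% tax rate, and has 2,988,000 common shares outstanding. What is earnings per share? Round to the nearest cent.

€0.05

Pre-tax income = €462,000 − €260,183.00 = €201,817.00.
Net income = €201,817.00 × (1 − 0.21) = €159,435.43.
Per share: €159,435.43 / 2,988,000 shares = €0.05.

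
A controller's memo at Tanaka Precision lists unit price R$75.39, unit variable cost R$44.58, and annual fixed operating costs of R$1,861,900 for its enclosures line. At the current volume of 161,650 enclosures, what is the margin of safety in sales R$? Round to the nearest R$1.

Each unit contributes R$75.39 − R$44.58 = R$30.81. Break-even units = R$1,861,900 ÷ R$30.81 = 60,431.68; break-even revenue = 60,431.68 × R$75.39 = R$4,555,944.21.
Current sales = 161,650 × R$75.39 = R$12,186,793.50.
Margin of safety = R$12,186,793.50 − R$4,555,944.21 = R$7,630,849.

R$7,630,849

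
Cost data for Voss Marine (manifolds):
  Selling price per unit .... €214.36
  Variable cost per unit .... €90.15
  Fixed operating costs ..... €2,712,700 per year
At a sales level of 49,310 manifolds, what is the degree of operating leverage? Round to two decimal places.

1.80

Total contribution margin = 49,310 × €124.21 = €6,124,795.10.
EBIT = €6,124,795.10 − €2,712,700 = €3,412,095.10.
DOL = contribution ÷ EBIT = €6,124,795.10 ÷ €3,412,095.10 = 1.7950.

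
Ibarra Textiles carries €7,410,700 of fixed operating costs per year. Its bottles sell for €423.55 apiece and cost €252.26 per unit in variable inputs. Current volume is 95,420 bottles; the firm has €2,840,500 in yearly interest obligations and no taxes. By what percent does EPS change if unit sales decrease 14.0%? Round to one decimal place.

Contribution at this volume is 95,420 × €171.29 = €16,344,491.80.
Subtracting fixed costs: EBIT = €16,344,491.80 − €7,410,700 = €8,933,791.80.
Interest = €2,840,500.00, so EBIT − I = €6,093,291.80.
DCL = total CM / (EBIT − I) = €16,344,491.80 / €6,093,291.80 = 2.6824.
%ΔEPS = DCL × %ΔSales = 2.6824 × -14.0% = -37.6%.

-37.6%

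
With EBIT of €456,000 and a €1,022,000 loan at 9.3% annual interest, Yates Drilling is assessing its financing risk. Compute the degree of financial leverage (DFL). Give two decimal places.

1.26

Annual interest charges come to €95,046.00.
Degree of financial leverage = EBIT / (EBIT − interest) = €456,000 / €360,954.00 = 1.2633.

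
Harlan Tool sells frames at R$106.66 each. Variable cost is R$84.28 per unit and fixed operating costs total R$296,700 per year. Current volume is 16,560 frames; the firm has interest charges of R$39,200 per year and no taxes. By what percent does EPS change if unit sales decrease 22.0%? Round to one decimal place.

Total contribution margin = 16,560 × R$22.38 = R$370,612.80.
EBIT = R$370,612.80 − R$296,700 = R$73,912.80.
After interest of R$39,200.00, pre-tax earnings = R$34,712.80.
Degree of combined leverage = contribution ÷ (EBIT − I) = R$370,612.80 ÷ R$34,712.80 = 10.6765.
%ΔEPS = DCL × %ΔSales = 10.6765 × -22.0% = -234.9%.

-234.9%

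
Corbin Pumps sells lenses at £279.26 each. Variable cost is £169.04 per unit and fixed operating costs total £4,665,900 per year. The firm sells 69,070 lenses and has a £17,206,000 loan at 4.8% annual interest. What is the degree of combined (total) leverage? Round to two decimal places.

At 69,070 units, contribution = 69,070 × £110.22 = £7,612,895.40.
Operating income = contribution − fixed costs = £7,612,895.40 − £4,665,900 = £2,946,995.40. Interest = £825,888.00.
DOL = £7,612,895.40 ÷ £2,946,995.40 = 2.5833; DFL = £2,946,995.40 ÷ £2,121,107.40 = 1.3894.
Combined leverage = 2.5833 × 1.3894 = 3.5892.

3.59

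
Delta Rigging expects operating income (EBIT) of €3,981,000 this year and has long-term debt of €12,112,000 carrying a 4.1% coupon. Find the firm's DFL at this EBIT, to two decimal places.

Annual interest charges come to €496,592.00.
DFL = EBIT ÷ (EBIT − I) = €3,981,000 ÷ (€3,981,000 − €496,592.00) = €3,981,000 ÷ €3,484,408.00 = 1.1425.

1.14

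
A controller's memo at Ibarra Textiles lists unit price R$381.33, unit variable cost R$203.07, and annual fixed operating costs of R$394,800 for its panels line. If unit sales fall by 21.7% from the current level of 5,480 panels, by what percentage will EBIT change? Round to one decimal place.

-36.4%

At 5,480 units, contribution = 5,480 × R$178.26 = R$976,864.80.
Subtracting fixed costs: EBIT = R$976,864.80 − R$394,800 = R$582,064.80.
So DOL = total CM / EBIT = R$976,864.80 / R$582,064.80 = 1.6783.
%ΔEBIT = DOL × %ΔSales = 1.6783 × -21.7% = -36.4%.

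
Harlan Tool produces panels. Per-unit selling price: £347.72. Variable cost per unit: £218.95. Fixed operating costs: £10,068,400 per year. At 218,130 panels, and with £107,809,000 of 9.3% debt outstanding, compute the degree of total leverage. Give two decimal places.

At 218,130 units, contribution = 218,130 × £128.77 = £28,088,600.10.
Operating income = contribution − fixed costs = £28,088,600.10 − £10,068,400 = £18,020,200.10. Interest = £10,026,237.00, so EBIT − I = £7,993,963.10.
DCL = contribution ÷ (EBIT − I) = £28,088,600.10 ÷ £7,993,963.10 = 3.5137.

3.51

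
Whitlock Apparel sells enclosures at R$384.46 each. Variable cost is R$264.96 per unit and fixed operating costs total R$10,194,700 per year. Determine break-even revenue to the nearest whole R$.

R$32,798,781

Contribution margin per unit = R$384.46 − R$264.96 = R$119.50, a CM ratio of R$119.50 ÷ R$384.46 = 0.3108.
Break-even sales = FC ÷ CM ratio = R$10,194,700 × R$384.46 / R$119.50 = R$32,798,781.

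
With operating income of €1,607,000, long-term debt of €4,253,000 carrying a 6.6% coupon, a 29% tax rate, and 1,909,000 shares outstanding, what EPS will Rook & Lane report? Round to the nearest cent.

Interest = €280,698.00, so EBT = €1,607,000 − €280,698.00 = €1,326,302.00.
Net income = €1,326,302.00 × (1 − 0.29) = €941,674.42.
Per share: €941,674.42 / 1,909,000 shares = €0.49.

€0.49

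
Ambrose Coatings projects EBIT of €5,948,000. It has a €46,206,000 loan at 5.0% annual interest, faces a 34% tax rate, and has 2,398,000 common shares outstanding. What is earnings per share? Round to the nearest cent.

€1.00

Pre-tax income = €5,948,000 − €2,310,300.00 = €3,637,700.00.
After tax at 34%: net income = €3,637,700.00 × 0.66 = €2,400,882.00.
EPS = €2,400,882.00 ÷ 2,398,000 = €1.00.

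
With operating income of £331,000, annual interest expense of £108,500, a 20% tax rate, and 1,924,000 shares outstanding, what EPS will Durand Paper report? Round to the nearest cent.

Interest = £108,500.00, so EBT = £331,000 − £108,500.00 = £222,500.00.
After tax at 20%: net income = £222,500.00 × 0.80 = £178,000.00.
EPS = £178,000.00 ÷ 1,924,000 = £0.09.

£0.09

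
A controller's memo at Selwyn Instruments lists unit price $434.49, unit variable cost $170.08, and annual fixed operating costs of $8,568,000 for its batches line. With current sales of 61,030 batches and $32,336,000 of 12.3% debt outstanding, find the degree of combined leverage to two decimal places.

Contribution at this volume is 61,030 × $264.41 = $16,136,942.30.
Operating income = contribution − fixed costs = $16,136,942.30 − $8,568,000 = $7,568,942.30. Interest = $3,977,328.00, so EBIT − I = $3,591,614.30.
DCL = contribution ÷ (EBIT − I) = $16,136,942.30 ÷ $3,591,614.30 = 4.4929.

4.49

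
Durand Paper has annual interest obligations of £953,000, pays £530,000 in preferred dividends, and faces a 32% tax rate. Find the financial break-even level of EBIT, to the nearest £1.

£1,732,412

Preferred dividends are paid after tax, so their pre-tax equivalent is £530,000 ÷ (1 − 0.32) = £779,411.76.
EPS = 0 when EBIT covers interest plus the pre-tax preferred burden: £953,000 + £779,411.76 = £1,732,411.76.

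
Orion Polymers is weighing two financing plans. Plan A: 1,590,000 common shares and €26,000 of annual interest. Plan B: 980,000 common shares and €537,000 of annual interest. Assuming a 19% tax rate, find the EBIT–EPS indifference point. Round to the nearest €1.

At indifference, (EBIT − 26,000)(1 − t)/1,590,000 = (EBIT − 537,000)(1 − t)/980,000.
The (1 − t) factor cancels: (EBIT − 26,000) × 980,000 = (EBIT − 537,000) × 1,590,000.
EBIT × (1,590,000 − 980,000) = 537,000 × 1,590,000 − 26,000 × 980,000 = 828,350,000,000, so EBIT = 828,350,000,000 ÷ 610,000 = 1,357,950.82.

€1,357,951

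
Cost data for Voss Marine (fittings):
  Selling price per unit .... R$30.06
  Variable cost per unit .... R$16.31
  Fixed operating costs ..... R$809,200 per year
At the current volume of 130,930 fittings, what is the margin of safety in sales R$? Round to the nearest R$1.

R$2,166,697

Each unit contributes R$30.06 − R$16.31 = R$13.75. Break-even units = R$809,200 ÷ R$13.75 = 58,850.91; break-even revenue = 58,850.91 × R$30.06 = R$1,769,058.33.
Actual sales revenue = 130,930 × R$30.06 = R$3,935,755.80.
Margin of safety = R$3,935,755.80 − R$1,769,058.33 = R$2,166,697.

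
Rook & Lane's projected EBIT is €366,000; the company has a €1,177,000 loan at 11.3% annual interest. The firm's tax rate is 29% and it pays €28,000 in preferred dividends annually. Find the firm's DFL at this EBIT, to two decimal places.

1.89

Interest = €133,001.00.
Pre-tax preferred-dividend burden = €28,000 ÷ (1 − 0.29) = €39,436.62.
DFL = EBIT ÷ [EBIT − I − D_p/(1−t)] = €366,000 ÷ [€366,000 − €133,001.00 − €39,436.62] = €366,000 ÷ €193,562.38 = 1.8909.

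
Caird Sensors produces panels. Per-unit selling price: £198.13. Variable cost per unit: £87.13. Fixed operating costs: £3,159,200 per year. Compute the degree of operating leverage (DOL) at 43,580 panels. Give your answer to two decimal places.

Contribution at this volume is 43,580 × £111.00 = £4,837,380.00.
Operating income = contribution − fixed costs = £4,837,380.00 − £3,159,200 = £1,678,180.00.
DOL = contribution ÷ EBIT = £4,837,380.00 ÷ £1,678,180.00 = 2.8825.

2.88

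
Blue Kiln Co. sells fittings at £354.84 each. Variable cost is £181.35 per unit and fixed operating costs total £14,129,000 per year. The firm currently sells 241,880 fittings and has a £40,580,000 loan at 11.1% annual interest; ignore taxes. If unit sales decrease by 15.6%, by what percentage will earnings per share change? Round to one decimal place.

-28.1%

At 241,880 units, contribution = 241,880 × £173.49 = £41,963,761.20.
Operating income = contribution − fixed costs = £41,963,761.20 − £14,129,000 = £27,834,761.20.
Interest = £4,504,380.00, so EBIT − I = £23,330,381.20.
Degree of combined leverage = contribution ÷ (EBIT − I) = £41,963,761.20 ÷ £23,330,381.20 = 1.7987.
EPS therefore changes by 1.7987 × (-15.6%) = -28.1%.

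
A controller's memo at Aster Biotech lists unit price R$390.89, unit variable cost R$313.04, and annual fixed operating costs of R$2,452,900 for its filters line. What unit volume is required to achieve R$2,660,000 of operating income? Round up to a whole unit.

Contribution margin per unit = R$390.89 − R$313.04 = R$77.85.
Required volume = (fixed costs + target profit) ÷ CM = (R$2,452,900 + R$2,660,000) ÷ R$77.85 = 65,676.30, so 65,677 filters.

65,677 filters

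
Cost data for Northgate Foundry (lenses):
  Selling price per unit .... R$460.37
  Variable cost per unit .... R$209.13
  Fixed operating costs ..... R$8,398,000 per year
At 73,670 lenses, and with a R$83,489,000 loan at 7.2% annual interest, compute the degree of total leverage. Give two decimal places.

Total contribution margin = 73,670 × R$251.24 = R$18,508,850.80.
EBIT = R$18,508,850.80 − R$8,398,000 = R$10,110,850.80. Interest = R$6,011,208.00, so EBIT − I = R$4,099,642.80.
Degree of total leverage = total CM / (EBIT − interest) = R$18,508,850.80 / R$4,099,642.80 = 4.5147.

4.51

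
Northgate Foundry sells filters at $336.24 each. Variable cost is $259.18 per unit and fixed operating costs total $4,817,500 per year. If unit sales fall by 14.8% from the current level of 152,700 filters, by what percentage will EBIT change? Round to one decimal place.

Total contribution margin = 152,700 × $77.06 = $11,767,062.00.
EBIT = $11,767,062.00 − $4,817,500 = $6,949,562.00.
DOL = contribution ÷ EBIT = $11,767,062.00 ÷ $6,949,562.00 = 1.6932.
Operating income changes by 1.6932 × -14.8% = -25.1%.

-25.1%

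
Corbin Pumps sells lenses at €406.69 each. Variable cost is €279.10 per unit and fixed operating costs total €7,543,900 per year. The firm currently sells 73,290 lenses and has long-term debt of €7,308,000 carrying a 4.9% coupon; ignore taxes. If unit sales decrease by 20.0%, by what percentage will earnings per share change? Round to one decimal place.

-129.1%

Total contribution margin = 73,290 × €127.59 = €9,351,071.10.
Operating income = contribution − fixed costs = €9,351,071.10 − €7,543,900 = €1,807,171.10.
After interest of €358,092.00, pre-tax earnings = €1,449,079.10.
Degree of combined leverage = contribution ÷ (EBIT − I) = €9,351,071.10 ÷ €1,449,079.10 = 6.4531.
%ΔEPS = DCL × %ΔSales = 6.4531 × -20.0% = -129.1%.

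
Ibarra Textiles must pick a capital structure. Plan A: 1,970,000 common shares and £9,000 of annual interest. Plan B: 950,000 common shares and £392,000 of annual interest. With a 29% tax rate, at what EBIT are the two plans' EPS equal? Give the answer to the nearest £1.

At indifference, (EBIT − 9,000)(1 − t)/1,970,000 = (EBIT − 392,000)(1 − t)/950,000.
The (1 − t) factor cancels: (EBIT − 9,000) × 950,000 = (EBIT − 392,000) × 1,970,000.
Solving, EBIT = (392,000·1,970,000 − 9,000·950,000) / (1,970,000 − 950,000) = 763,690,000,000 / 1,020,000 = 748,715.69.

£748,716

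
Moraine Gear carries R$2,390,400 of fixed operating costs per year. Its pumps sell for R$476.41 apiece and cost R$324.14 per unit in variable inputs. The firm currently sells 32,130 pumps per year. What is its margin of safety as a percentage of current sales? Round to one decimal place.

Each unit contributes R$476.41 − R$324.14 = R$152.27. Break-even units = R$2,390,400 ÷ R$152.27 = 15,698.43; break-even revenue = 15,698.43 × R$476.41 = R$7,478,889.24.
Current sales = 32,130 × R$476.41 = R$15,307,053.30.
Margin of safety = (R$15,307,053.30 − R$7,478,889.24) ÷ R$15,307,053.30 = 51.1%.

51.1%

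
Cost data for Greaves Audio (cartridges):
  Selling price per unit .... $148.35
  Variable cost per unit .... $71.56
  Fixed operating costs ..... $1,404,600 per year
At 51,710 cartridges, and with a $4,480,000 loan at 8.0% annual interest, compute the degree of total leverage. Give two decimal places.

Contribution at this volume is 51,710 × $76.79 = $3,970,810.90.
EBIT = $3,970,810.90 − $1,404,600 = $2,566,210.90. Interest = $358,400.00, so EBIT − I = $2,207,810.90.
DCL = contribution ÷ (EBIT − I) = $3,970,810.90 ÷ $2,207,810.90 = 1.7985.

1.80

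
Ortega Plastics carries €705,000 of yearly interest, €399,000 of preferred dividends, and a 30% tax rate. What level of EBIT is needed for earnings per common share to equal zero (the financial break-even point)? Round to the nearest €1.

Preferred dividends are paid after tax, so their pre-tax equivalent is €399,000 ÷ (1 − 0.30) = €570,000.00.
Financial break-even EBIT = interest + D_p ÷ (1 − t) = €705,000 + €570,000.00 = €1,275,000.00.

€1,275,000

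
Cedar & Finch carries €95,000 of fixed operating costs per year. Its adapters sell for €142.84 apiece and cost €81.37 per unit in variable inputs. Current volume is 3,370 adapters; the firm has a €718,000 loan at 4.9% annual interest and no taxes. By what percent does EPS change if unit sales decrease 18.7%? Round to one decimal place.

-50.3%

Total contribution margin = 3,370 × €61.47 = €207,153.90.
Operating income = contribution − fixed costs = €207,153.90 − €95,000 = €112,153.90.
Interest = €35,182.00, so EBIT − I = €76,971.90.
DCL = total CM / (EBIT − I) = €207,153.90 / €76,971.90 = 2.6913.
EPS therefore changes by 2.6913 × (-18.7%) = -50.3%.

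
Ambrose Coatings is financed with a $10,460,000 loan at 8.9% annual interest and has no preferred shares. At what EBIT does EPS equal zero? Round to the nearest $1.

$930,940

Annual interest = 8.9% × $10,460,000 = $930,940.00.
With no preferred dividends, EPS = 0 when EBIT exactly covers interest, so the financial break-even EBIT is $930,940.00.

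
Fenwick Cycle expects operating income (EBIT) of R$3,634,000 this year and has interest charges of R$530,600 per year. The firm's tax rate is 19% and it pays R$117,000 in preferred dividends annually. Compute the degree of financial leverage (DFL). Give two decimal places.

1.23

Interest = R$530,600.00.
Pre-tax preferred-dividend burden = R$117,000 ÷ (1 − 0.19) = R$144,444.44.
DFL = EBIT ÷ [EBIT − I − D_p/(1−t)] = R$3,634,000 ÷ [R$3,634,000 − R$530,600.00 − R$144,444.44] = R$3,634,000 ÷ R$2,958,955.56 = 1.2281.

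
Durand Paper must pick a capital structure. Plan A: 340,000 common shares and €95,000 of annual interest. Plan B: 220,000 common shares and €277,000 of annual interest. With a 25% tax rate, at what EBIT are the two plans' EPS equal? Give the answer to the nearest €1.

Set EPS_A = EPS_B: (EBIT − €95,000)(1 − 0.25) ÷ 340,000 = (EBIT − €277,000)(1 − 0.25) ÷ 220,000.
Cancelling (1 − t) and cross-multiplying: 220,000·(EBIT − 95,000) = 340,000·(EBIT − 277,000).
EBIT × (340,000 − 220,000) = 277,000 × 340,000 − 95,000 × 220,000 = 73,280,000,000, so EBIT = 73,280,000,000 ÷ 120,000 = 610,666.67.

€610,667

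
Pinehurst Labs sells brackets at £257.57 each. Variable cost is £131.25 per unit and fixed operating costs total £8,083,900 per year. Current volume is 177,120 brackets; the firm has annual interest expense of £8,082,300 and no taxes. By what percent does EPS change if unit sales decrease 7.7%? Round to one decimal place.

-27.8%

At 177,120 units, contribution = 177,120 × £126.32 = £22,373,798.40.
EBIT = £22,373,798.40 − £8,083,900 = £14,289,898.40.
Interest = £8,082,300.00, so EBIT − I = £6,207,598.40.
DCL = total CM / (EBIT − I) = £22,373,798.40 / £6,207,598.40 = 3.6043.
EPS therefore changes by 3.6043 × (-7.7%) = -27.8%.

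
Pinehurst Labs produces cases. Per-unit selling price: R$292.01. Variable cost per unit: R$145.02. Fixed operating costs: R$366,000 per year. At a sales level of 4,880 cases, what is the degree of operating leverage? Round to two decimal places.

At 4,880 units, contribution = 4,880 × R$146.99 = R$717,311.20.
EBIT = R$717,311.20 − R$366,000 = R$351,311.20.
So DOL = total CM / EBIT = R$717,311.20 / R$351,311.20 = 2.0418.

2.04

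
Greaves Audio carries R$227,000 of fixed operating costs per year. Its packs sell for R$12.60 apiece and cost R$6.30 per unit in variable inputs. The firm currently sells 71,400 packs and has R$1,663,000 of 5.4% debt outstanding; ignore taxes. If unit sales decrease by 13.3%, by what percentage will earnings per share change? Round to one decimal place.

Total contribution margin = 71,400 × R$6.30 = R$449,820.00.
Operating income = contribution − fixed costs = R$449,820.00 − R$227,000 = R$222,820.00.
After interest of R$89,802.00, pre-tax earnings = R$133,018.00.
Degree of combined leverage = contribution ÷ (EBIT − I) = R$449,820.00 ÷ R$133,018.00 = 3.3816.
EPS therefore changes by 3.3816 × (-13.3%) = -45.0%.

-45.0%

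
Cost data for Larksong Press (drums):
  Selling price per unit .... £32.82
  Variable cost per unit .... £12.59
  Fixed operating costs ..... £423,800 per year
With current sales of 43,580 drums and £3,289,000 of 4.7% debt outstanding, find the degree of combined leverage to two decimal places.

Contribution at this volume is 43,580 × £20.23 = £881,623.40.
Subtracting fixed costs: EBIT = £881,623.40 − £423,800 = £457,823.40. Interest = £154,583.00, so EBIT − I = £303,240.40.
Degree of total leverage = total CM / (EBIT − interest) = £881,623.40 / £303,240.40 = 2.9073.

2.91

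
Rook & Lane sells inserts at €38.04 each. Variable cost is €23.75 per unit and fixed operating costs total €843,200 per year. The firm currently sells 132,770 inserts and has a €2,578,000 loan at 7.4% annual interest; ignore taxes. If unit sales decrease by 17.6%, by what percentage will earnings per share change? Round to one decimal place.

-38.7%

Contribution at this volume is 132,770 × €14.29 = €1,897,283.30.
Subtracting fixed costs: EBIT = €1,897,283.30 − €843,200 = €1,054,083.30.
Interest = €190,772.00, so EBIT − I = €863,311.30.
Degree of combined leverage = contribution ÷ (EBIT − I) = €1,897,283.30 ÷ €863,311.30 = 2.1977.
%ΔEPS = DCL × %ΔSales = 2.1977 × -17.6% = -38.7%.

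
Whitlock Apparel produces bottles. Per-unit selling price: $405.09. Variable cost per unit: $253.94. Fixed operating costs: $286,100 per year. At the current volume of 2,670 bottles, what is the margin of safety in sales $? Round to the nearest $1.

$314,827

Each unit contributes $405.09 − $253.94 = $151.15. Break-even units = $286,100 ÷ $151.15 = 1,892.82; break-even revenue = 1,892.82 × $405.09 = $766,763.14.
Actual sales revenue = 2,670 × $405.09 = $1,081,590.30.
Margin of safety = $1,081,590.30 − $766,763.14 = $314,827.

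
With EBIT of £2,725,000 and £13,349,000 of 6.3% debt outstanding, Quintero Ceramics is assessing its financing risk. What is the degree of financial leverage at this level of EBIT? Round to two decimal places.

Annual interest charges come to £840,987.00.
Degree of financial leverage = EBIT / (EBIT − interest) = £2,725,000 / £1,884,013.00 = 1.4464.

1.45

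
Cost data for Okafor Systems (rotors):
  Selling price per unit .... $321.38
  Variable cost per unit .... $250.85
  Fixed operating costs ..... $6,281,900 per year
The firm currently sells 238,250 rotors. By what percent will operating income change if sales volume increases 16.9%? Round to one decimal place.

Total contribution margin = 238,250 × $70.53 = $16,803,772.50.
EBIT = $16,803,772.50 − $6,281,900 = $10,521,872.50.
DOL = contribution ÷ EBIT = $16,803,772.50 ÷ $10,521,872.50 = 1.5970.
So EBIT moves 1.5970 × (+16.9%) = +27.0%.

+27.0%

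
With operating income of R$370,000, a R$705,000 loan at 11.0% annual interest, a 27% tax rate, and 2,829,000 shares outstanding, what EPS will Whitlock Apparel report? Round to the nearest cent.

R$0.08

Interest = R$77,550.00, so EBT = R$370,000 − R$77,550.00 = R$292,450.00.
Net income = R$292,450.00 × (1 − 0.27) = R$213,488.50.
Per share: R$213,488.50 / 2,829,000 shares = R$0.08.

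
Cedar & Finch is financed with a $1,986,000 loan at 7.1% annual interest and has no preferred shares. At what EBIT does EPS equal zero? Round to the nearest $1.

Annual interest = 7.1% × $1,986,000 = $141,006.00.
With no preferred dividends, EPS = 0 when EBIT exactly covers interest, so the financial break-even EBIT is $141,006.00.

$141,006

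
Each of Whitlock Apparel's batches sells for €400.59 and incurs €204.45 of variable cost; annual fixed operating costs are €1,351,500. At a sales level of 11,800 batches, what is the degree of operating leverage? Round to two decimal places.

2.40

Contribution at this volume is 11,800 × €196.14 = €2,314,452.00.
Subtracting fixed costs: EBIT = €2,314,452.00 − €1,351,500 = €962,952.00.
Degree of operating leverage = €2,314,452.00 / €962,952.00 = 2.4035.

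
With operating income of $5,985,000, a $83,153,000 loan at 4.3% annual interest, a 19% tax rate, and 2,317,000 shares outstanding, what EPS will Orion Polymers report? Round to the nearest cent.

Interest = $3,575,579.00, so EBT = $5,985,000 − $3,575,579.00 = $2,409,421.00.
Net income = $2,409,421.00 × (1 − 0.19) = $1,951,631.01.
EPS = $1,951,631.01 ÷ 2,317,000 = $0.84.

$0.84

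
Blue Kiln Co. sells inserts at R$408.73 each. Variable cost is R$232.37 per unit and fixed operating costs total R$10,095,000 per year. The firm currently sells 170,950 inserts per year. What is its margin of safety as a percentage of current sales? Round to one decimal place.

66.5%

Contribution margin per unit = R$408.73 − R$232.37 = R$176.36. Break-even units = R$10,095,000 ÷ R$176.36 = 57,240.87; break-even revenue = 57,240.87 × R$408.73 = R$23,396,061.18.
Actual sales revenue = 170,950 × R$408.73 = R$69,872,393.50.
Margin of safety = (R$69,872,393.50 − R$23,396,061.18) ÷ R$69,872,393.50 = 66.5%.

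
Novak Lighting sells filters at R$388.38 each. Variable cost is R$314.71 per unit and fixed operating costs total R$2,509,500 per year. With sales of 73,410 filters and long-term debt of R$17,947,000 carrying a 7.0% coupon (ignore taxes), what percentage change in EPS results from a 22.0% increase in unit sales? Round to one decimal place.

At 73,410 units, contribution = 73,410 × R$73.67 = R$5,408,114.70.
Subtracting fixed costs: EBIT = R$5,408,114.70 − R$2,509,500 = R$2,898,614.70.
Interest = R$1,256,290.00, so EBIT − I = R$1,642,324.70.
Degree of combined leverage = contribution ÷ (EBIT − I) = R$5,408,114.70 ÷ R$1,642,324.70 = 3.2930.
%ΔEPS = DCL × %ΔSales = 3.2930 × +22.0% = +72.4%.

+72.4%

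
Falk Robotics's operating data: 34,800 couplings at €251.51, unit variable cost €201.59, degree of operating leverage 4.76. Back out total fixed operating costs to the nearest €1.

€1,372,255

Contribution at this volume is 34,800 × €49.92 = €1,737,216.00.
DOL = contribution / EBIT, so EBIT = €1,737,216.00 / 4.76 = €364,961.34.
And FC = contribution − EBIT = €1,737,216.00 − €364,961.34 = €1,372,255.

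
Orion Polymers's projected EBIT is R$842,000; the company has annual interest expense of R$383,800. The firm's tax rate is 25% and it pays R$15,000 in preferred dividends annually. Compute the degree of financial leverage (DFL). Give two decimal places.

Interest = R$383,800.00.
Pre-tax preferred-dividend burden = R$15,000 ÷ (1 − 0.25) = R$20,000.00.
DFL = EBIT ÷ [EBIT − I − D_p/(1−t)] = R$842,000 ÷ [R$842,000 − R$383,800.00 − R$20,000.00] = R$842,000 ÷ R$438,200.00 = 1.9215.

1.92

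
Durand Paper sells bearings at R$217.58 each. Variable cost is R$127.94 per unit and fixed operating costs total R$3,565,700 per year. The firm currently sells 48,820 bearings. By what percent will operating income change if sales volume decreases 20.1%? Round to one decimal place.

At 48,820 units, contribution = 48,820 × R$89.64 = R$4,376,224.80.
Operating income = contribution − fixed costs = R$4,376,224.80 − R$3,565,700 = R$810,524.80.
Degree of operating leverage = R$4,376,224.80 / R$810,524.80 = 5.3992.
Operating income changes by 5.3992 × -20.1% = -108.5%.

-108.5%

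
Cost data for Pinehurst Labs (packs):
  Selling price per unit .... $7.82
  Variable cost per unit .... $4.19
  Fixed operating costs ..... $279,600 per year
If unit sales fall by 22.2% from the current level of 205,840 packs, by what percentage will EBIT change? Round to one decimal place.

At 205,840 units, contribution = 205,840 × $3.63 = $747,199.20.
EBIT = $747,199.20 − $279,600 = $467,599.20.
So DOL = total CM / EBIT = $747,199.20 / $467,599.20 = 1.5979.
%ΔEBIT = DOL × %ΔSales = 1.5979 × -22.2% = -35.5%.

-35.5%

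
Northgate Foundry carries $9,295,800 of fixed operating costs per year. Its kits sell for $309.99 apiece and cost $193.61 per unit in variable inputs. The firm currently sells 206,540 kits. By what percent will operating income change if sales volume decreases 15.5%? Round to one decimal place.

-25.3%

Contribution at this volume is 206,540 × $116.38 = $24,037,125.20.
Subtracting fixed costs: EBIT = $24,037,125.20 − $9,295,800 = $14,741,325.20.
Degree of operating leverage = $24,037,125.20 / $14,741,325.20 = 1.6306.
Operating income changes by 1.6306 × -15.5% = -25.3%.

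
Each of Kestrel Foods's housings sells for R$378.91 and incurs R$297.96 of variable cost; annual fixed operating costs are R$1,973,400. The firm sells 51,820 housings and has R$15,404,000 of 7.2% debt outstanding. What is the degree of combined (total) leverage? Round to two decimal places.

3.77

Total contribution margin = 51,820 × R$80.95 = R$4,194,829.00.
Subtracting fixed costs: EBIT = R$4,194,829.00 − R$1,973,400 = R$2,221,429.00. Interest = R$1,109,088.00, so EBIT − I = R$1,112,341.00.
Degree of total leverage = total CM / (EBIT − interest) = R$4,194,829.00 / R$1,112,341.00 = 3.7712.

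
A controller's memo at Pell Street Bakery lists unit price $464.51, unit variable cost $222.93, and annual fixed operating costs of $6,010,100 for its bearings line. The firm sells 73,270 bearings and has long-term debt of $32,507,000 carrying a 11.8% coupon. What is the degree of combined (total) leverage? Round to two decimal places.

2.25

Contribution at this volume is 73,270 × $241.58 = $17,700,566.60.
Operating income = contribution − fixed costs = $17,700,566.60 − $6,010,100 = $11,690,466.60. Interest = $3,835,826.00.
DOL = $17,700,566.60 ÷ $11,690,466.60 = 1.5141; DFL = $11,690,466.60 ÷ $7,854,640.60 = 1.4884.
Combined leverage = 1.5141 × 1.4884 = 2.2536.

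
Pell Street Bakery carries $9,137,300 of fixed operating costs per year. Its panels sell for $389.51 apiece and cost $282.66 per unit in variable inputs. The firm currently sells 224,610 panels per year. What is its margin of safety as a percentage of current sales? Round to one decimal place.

61.9%

Contribution margin per unit = $389.51 − $282.66 = $106.85. Break-even units = $9,137,300 ÷ $106.85 = 85,515.21; break-even revenue = 85,515.21 × $389.51 = $33,309,028.76.
Current sales = 224,610 × $389.51 = $87,487,841.10.
Margin of safety = ($87,487,841.10 − $33,309,028.76) ÷ $87,487,841.10 = 61.9%.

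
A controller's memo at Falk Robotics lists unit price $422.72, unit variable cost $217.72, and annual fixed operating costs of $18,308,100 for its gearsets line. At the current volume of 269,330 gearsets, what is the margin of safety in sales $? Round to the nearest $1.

$76,098,982

Unit CM = price − variable cost = $422.72 − $217.72 = $205.00. Break-even units = $18,308,100 ÷ $205.00 = 89,307.80; break-even revenue = 89,307.80 × $422.72 = $37,752,195.28.
Actual sales revenue = 269,330 × $422.72 = $113,851,177.60.
Margin of safety = $113,851,177.60 − $37,752,195.28 = $76,098,982.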